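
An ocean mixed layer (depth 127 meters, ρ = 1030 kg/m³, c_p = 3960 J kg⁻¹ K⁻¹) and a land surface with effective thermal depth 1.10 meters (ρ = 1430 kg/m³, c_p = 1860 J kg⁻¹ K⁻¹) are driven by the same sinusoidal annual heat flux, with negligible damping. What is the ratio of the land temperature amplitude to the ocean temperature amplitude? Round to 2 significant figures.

C_ocean = 1030 × 3960 × 127 = 5.18×10^8 J/(m²·K).
C_land = 1430 × 1860 × 1.10 = 2.93×10^6 J/(m²·K).
Undamped amplitude ∝ 1/C, so A_land/A_ocean = C_ocean/C_land = 177.

180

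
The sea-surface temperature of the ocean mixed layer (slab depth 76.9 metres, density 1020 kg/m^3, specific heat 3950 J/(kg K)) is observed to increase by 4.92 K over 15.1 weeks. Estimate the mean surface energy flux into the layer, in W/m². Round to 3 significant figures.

Areal heat capacity C = ρ c_p D = 1020 × 3950 × 76.9 = 3.10×10^8 J/(m^2 K).
Required heat per unit area: Q = C ΔT = 3.10×10^8 × 4.92 = 1.52×10^9 J/m².
Flux F = Q / Δt = 1.52×10^9 / 9.13×10^6 s = 167 W/m².

167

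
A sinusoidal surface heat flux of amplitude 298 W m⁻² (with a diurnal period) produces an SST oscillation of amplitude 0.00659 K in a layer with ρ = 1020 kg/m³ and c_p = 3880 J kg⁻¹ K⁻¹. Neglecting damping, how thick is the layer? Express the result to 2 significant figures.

160 m

ω = 2π / 86400 s = 7.27×10^-5 s⁻¹.
Required C = F₀ / (A ω) = 298 / (0.00659 × 7.27×10^-5) = 6.22×10^8 J/(m²·K).
D = C / (ρ c_p) = 6.22×10^8 / (1020 × 3880) = 157 m.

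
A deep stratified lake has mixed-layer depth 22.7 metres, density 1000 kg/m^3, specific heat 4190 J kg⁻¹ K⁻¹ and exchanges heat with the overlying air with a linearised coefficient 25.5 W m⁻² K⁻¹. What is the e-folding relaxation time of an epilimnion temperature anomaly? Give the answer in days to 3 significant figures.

Areal heat capacity C = ρ c_p D = 1000 × 4190 × 22.7 = 9.51×10^7 J/(m²·K).
Relaxation time τ = C / λ = 9.51×10^7 / 25.5 = 3.73×10^6 s.
In days: 3.73×10^6 s / (86400 s/day) = 43.2 days.

43.2 days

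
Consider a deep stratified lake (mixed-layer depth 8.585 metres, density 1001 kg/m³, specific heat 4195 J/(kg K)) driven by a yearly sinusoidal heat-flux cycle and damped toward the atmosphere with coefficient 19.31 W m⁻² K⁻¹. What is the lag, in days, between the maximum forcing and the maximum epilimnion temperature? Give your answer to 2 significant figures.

Areal heat capacity C = ρ c_p D = 1001 × 4195 × 8.585 = 3.61×10^7 J m⁻² K⁻¹.
ω = 2π / 3.15×10^7 s = 1.99×10^-7 s⁻¹.
Phase lag φ = arctan(Cω/λ) = arctan(7.18/19.31) = 0.356 rad.
Time lag = φ / ω = 0.356 / 1.99×10^-7 = 1.79×10^6 s = 20.7 days.

21 days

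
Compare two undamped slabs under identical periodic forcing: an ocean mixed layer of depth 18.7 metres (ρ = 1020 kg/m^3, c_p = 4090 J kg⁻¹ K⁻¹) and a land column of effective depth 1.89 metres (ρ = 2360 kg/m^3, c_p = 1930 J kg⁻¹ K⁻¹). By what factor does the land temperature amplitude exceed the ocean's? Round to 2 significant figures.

C_ocean = 1020 × 4090 × 18.7 = 7.80×10^7 J/(m²·K).
C_land = 2360 × 1930 × 1.89 = 8.61×10^6 J/(m²·K).
Undamped amplitude ∝ 1/C, so A_land/A_ocean = C_ocean/C_land = 9.06.

9.1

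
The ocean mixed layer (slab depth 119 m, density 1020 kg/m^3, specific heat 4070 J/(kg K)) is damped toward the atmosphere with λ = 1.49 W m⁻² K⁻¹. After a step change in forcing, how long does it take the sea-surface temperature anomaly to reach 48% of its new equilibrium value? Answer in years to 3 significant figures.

Areal heat capacity C = ρ c_p D = 1020 × 4070 × 119 = 4.94×10^8 J m⁻² K⁻¹.
τ = C / λ = 4.94×10^8 / 1.49 = 3.32×10^8 s.
Fraction reached: 1 − e^(−t/τ) = 0.48 ⇒ t = −τ ln(1 − 0.48) = τ × 0.654.
t = 2.17×10^8 s = 6.87 years.

6.87 years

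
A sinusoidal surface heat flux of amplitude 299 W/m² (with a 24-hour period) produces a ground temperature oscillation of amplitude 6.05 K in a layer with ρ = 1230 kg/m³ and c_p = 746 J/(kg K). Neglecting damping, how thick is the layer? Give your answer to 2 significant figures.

ω = 2π / 86400 s = 7.27×10^-5 s⁻¹.
Required C = F₀ / (A ω) = 299 / (6.05 × 7.27×10^-5) = 6.80×10^5 J/(m²·K).
D = C / (ρ c_p) = 6.80×10^5 / (1230 × 746) = 0.741 m.

0.74 m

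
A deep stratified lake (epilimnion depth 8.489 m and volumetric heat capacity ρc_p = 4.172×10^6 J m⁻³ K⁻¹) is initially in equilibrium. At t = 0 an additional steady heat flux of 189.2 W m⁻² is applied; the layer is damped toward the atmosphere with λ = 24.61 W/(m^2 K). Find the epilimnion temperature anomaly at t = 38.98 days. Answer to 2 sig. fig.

Areal heat capacity C = ρc_p × D = 4.172×10^6 × 8.489 = 3.54×10^7 J m⁻² K⁻¹.
τ = C / λ = 3.54×10^7 / 24.61 = 1.44×10^6 s.
Equilibrium anomaly ΔT_eq = F / λ = 189.2 / 24.61 = 7.69 K.
t = 38.98 days = 3.37×10^6 s, so t/τ = 2.34.
ΔT(t) = ΔT_eq (1 − e^(−t/τ)) = 7.69 × (1 − e^−2.34) = 6.95 K.

6.9 K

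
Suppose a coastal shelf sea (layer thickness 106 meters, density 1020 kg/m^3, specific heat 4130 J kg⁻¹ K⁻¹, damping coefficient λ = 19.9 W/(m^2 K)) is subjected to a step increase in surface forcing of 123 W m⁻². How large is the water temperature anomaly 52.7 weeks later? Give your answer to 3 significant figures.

Areal heat capacity C = ρ c_p D = 1020 × 4130 × 106 = 4.47×10^8 J m⁻² K⁻¹.
τ = C / λ = 4.47×10^8 / 19.9 = 2.24×10^7 s.
Equilibrium anomaly ΔT_eq = F / λ = 123 / 19.9 = 6.18 K.
t = 52.7 weeks = 3.19×10^7 s, so t/τ = 1.42.
ΔT(t) = ΔT_eq (1 − e^(−t/τ)) = 6.18 × (1 − e^−1.42) = 4.69 K.

4.69 K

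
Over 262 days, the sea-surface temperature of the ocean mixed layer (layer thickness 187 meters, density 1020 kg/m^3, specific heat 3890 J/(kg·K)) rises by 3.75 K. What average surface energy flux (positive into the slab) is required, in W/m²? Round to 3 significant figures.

123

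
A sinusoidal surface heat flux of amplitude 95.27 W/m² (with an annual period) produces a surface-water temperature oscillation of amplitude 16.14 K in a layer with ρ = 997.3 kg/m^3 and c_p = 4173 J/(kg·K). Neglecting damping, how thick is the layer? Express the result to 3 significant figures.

ω = 2π / 3.15×10^7 s = 1.99×10^-7 s⁻¹.
Required C = F₀ / (A ω) = 95.27 / (16.14 × 1.99×10^-7) = 2.96×10^7 J/(m²·K).
D = C / (ρ c_p) = 2.96×10^7 / (997.3 × 4173) = 7.12 m.

7.12 m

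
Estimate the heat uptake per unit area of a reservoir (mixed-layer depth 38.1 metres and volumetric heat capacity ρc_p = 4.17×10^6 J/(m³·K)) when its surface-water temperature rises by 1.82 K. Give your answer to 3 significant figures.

2.89×10^8

Areal heat capacity C = ρc_p × D = 4.17×10^6 × 38.1 = 1.59×10^8 J/(m²·K).
ΔQ = C ΔT = 1.59×10^8 × 1.82 = 2.89×10^8 J/m².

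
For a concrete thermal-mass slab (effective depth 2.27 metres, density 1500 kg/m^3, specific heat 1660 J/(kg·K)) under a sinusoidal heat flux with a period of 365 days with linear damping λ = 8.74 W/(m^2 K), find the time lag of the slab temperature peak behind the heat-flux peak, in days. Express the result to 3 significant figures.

7.44 days

Areal heat capacity C = ρ c_p D = 1500 × 1660 × 2.27 = 5.65×10^6 J/(m²·K).
ω = 2π / 3.15×10^7 s = 1.99×10^-7 s⁻¹.
Phase lag φ = arctan(Cω/λ) = arctan(1.13/8.74) = 0.128 rad.
Time lag = φ / ω = 0.128 / 1.99×10^-7 = 6.43×10^5 s = 7.44 days.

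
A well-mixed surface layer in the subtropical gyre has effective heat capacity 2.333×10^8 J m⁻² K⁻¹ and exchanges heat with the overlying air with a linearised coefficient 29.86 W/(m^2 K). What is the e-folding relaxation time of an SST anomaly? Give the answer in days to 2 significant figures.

Areal heat capacity C = 2.333×10^8 J m⁻² K⁻¹ (given).
Relaxation time τ = C / λ = 2.33×10^8 / 29.86 = 7.81×10^6 s.
In days: 7.81×10^6 s / (86400 s/day) = 90.4 days.

90 days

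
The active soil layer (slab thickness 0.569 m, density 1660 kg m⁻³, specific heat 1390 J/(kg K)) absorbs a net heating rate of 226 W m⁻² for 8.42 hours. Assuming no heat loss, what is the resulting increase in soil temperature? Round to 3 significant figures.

Areal heat capacity C = ρ c_p D = 1660 × 1390 × 0.569 = 1.31×10^6 J m⁻² K⁻¹.
Net heat input Q = F Δt = 226 × (8.42 hours × 3600 s/hour) = 6.85×10^6 J/m².
ΔT = Q / C = 6.85×10^6 / 1.31×10^6 = 5.22 K.

5.22 K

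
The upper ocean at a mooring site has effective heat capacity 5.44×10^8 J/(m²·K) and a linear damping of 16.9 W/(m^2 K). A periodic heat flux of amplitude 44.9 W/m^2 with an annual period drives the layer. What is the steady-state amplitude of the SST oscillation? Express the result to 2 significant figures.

0.41 K

Areal heat capacity C = 5.44×10^8 J/(m²·K) (given).
Angular frequency ω = 2π / T = 2π / 3.15×10^7 s = 1.99×10^-7 s⁻¹.
√((Cω)² + λ²) = √((108)² + 16.9²) = 110 W/(m²·K).
Amplitude A = F₀ / √((Cω)²+λ²) = 44.9 / 110 = 0.409 K.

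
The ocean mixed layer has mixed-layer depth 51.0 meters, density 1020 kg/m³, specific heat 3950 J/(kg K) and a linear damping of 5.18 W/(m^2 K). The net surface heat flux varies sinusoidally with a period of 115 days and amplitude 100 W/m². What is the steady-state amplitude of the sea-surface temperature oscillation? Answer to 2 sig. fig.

0.77 K

Areal heat capacity C = ρ c_p D = 1020 × 3950 × 51.0 = 2.05×10^8 J m⁻² K⁻¹.
Angular frequency ω = 2π / T = 2π / 9.94×10^6 s = 6.32×10^-7 s⁻¹.
√((Cω)² + λ²) = √((130)² + 5.18²) = 130 W/(m²·K).
Amplitude A = F₀ / √((Cω)²+λ²) = 100 / 130 = 0.769 K.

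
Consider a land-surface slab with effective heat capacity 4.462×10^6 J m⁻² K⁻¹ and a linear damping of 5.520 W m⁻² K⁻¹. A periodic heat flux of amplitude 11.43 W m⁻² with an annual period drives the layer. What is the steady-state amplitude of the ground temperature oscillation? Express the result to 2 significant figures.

2.0 K

Areal heat capacity C = 4.462×10^6 J m⁻² K⁻¹ (given).
Angular frequency ω = 2π / T = 2π / 3.15×10^7 s = 1.99×10^-7 s⁻¹.
√((Cω)² + λ²) = √((0.889)² + 5.520²) = 5.59 W/(m²·K).
Amplitude A = F₀ / √((Cω)²+λ²) = 11.43 / 5.59 = 2.04 K.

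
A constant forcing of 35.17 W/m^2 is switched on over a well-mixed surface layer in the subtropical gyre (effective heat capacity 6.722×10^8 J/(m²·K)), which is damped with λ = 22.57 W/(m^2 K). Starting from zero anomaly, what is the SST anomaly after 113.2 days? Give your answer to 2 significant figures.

0.44 K

Areal heat capacity C = 6.722×10^8 J/(m²·K) (given).
τ = C / λ = 6.72×10^8 / 22.57 = 2.98×10^7 s.
Equilibrium anomaly ΔT_eq = F / λ = 35.17 / 22.57 = 1.56 K.
t = 113.2 days = 9.78×10^6 s, so t/τ = 0.328.
ΔT(t) = ΔT_eq (1 − e^(−t/τ)) = 1.56 × (1 − e^−0.328) = 0.436 K.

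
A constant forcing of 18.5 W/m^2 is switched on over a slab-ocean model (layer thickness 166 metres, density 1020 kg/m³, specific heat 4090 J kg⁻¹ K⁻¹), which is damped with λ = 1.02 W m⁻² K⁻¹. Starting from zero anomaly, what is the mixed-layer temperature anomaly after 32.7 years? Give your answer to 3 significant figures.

14.2 K

Areal heat capacity C = ρ c_p D = 1020 × 4090 × 166 = 6.93×10^8 J m⁻² K⁻¹.
τ = C / λ = 6.93×10^8 / 1.02 = 6.79×10^8 s.
Equilibrium anomaly ΔT_eq = F / λ = 18.5 / 1.02 = 18.1 K.
t = 32.7 years = 1.03×10^9 s, so t/τ = 1.52.
ΔT(t) = ΔT_eq (1 − e^(−t/τ)) = 18.1 × (1 − e^−1.52) = 14.2 K.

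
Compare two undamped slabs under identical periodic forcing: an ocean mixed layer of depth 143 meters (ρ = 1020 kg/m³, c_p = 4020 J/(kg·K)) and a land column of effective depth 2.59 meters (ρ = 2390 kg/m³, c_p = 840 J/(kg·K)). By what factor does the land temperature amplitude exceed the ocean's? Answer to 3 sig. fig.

C_ocean = 1020 × 4020 × 143 = 5.86×10^8 J/(m²·K).
C_land = 2390 × 840 × 2.59 = 5.20×10^6 J/(m²·K).
Undamped amplitude ∝ 1/C, so A_land/A_ocean = C_ocean/C_land = 113.

113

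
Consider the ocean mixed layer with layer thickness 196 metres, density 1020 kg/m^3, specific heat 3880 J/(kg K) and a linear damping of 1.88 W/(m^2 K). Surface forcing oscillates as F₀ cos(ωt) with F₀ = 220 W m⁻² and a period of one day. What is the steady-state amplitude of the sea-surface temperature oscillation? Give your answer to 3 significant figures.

0.00390 K

Areal heat capacity C = ρ c_p D = 1020 × 3880 × 196 = 7.76×10^8 J/(m^2 K).
Angular frequency ω = 2π / T = 2π / 86400 s = 7.27×10^-5 s⁻¹.
√((Cω)² + λ²) = √((56400)² + 1.88²) = 56400 W/(m²·K).
Amplitude A = F₀ / √((Cω)²+λ²) = 220 / 56400 = 0.00390 K.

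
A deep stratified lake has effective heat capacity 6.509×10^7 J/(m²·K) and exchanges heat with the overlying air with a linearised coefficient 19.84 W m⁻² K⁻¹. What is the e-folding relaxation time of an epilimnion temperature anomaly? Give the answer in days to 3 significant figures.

Areal heat capacity C = 6.509×10^7 J/(m²·K) (given).
Relaxation time τ = C / λ = 6.51×10^7 / 19.84 = 3.28×10^6 s.
In days: 3.28×10^6 s / (86400 s/day) = 38.0 days.

38.0 days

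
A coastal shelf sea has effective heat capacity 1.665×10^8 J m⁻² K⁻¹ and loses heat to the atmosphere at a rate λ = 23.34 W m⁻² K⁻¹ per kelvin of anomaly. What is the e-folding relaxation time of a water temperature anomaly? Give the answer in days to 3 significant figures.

82.6 days

Areal heat capacity C = 1.665×10^8 J m⁻² K⁻¹ (given).
Relaxation time τ = C / λ = 1.66×10^8 / 23.34 = 7.13×10^6 s.
In days: 7.13×10^6 s / (86400 s/day) = 82.6 days.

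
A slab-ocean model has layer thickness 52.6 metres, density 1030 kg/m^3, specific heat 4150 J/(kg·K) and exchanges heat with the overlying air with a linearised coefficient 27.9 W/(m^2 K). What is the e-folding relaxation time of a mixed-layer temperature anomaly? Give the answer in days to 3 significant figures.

93.3 days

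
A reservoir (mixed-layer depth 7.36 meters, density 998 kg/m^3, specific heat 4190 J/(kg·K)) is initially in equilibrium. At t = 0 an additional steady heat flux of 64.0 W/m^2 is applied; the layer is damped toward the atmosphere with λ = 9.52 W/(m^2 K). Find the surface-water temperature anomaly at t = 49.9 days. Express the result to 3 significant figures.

4.95 K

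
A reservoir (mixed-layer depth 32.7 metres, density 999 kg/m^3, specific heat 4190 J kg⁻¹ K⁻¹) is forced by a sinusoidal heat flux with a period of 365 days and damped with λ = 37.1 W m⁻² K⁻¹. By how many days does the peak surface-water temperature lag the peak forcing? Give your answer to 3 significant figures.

36.8 days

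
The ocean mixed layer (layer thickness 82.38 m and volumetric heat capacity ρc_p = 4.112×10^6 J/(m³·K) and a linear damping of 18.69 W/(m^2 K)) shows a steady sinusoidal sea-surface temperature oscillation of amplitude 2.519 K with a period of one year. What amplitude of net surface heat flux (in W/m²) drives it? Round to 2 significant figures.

180

Areal heat capacity C = ρc_p × D = 4.112×10^6 × 82.38 = 3.39×10^8 J m⁻² K⁻¹.
ω = 2π / 3.15×10^7 s = 1.99×10^-7 s⁻¹.
√((Cω)² + λ²) = √((67.5)² + 18.69²) = 70.0 W/(m²·K).
F₀ = A × √((Cω)²+λ²) = 2.519 × 70.0 = 176 W/m².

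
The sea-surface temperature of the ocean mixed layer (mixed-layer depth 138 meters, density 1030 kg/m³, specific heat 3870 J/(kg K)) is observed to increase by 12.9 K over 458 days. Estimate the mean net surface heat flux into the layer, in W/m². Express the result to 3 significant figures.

Areal heat capacity C = ρ c_p D = 1030 × 3870 × 138 = 5.50×10^8 J/(m²·K).
Required heat per unit area: Q = C ΔT = 5.50×10^8 × 12.9 = 7.10×10^9 J/m².
Flux F = Q / Δt = 7.10×10^9 / 3.96×10^7 s = 179 W/m².

179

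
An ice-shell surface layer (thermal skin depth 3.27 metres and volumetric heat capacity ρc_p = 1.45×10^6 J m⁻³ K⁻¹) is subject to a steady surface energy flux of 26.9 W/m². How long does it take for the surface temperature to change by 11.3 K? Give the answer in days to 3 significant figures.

23.1 days

Areal heat capacity C = ρc_p × D = 1.45×10^6 × 3.27 = 4.74×10^6 J/(m^2 K).
Time required: Δt = C ΔT / F = 4.74×10^6 × 11.3 / 26.9 = 1.99×10^6 s.
In days: 1.99×10^6 s / (86400 s/day) = 23.1 days.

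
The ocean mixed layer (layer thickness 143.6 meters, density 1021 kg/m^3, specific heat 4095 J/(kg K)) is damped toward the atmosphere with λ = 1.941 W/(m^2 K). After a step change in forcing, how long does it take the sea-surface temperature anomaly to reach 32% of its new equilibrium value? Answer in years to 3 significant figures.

3.78 years

Areal heat capacity C = ρ c_p D = 1021 × 4095 × 143.6 = 6.00×10^8 J/(m^2 K).
τ = C / λ = 6.00×10^8 / 1.941 = 3.09×10^8 s.
Fraction reached: 1 − e^(−t/τ) = 0.32 ⇒ t = −τ ln(1 − 0.32) = τ × 0.386.
t = 1.19×10^8 s = 3.78 years.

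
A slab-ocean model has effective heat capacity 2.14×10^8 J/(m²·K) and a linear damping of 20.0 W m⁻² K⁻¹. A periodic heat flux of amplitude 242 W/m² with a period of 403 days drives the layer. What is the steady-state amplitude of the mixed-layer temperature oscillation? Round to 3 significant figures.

Areal heat capacity C = 2.14×10^8 J/(m²·K) (given).
Angular frequency ω = 2π / T = 2π / 3.48×10^7 s = 1.80×10^-7 s⁻¹.
√((Cω)² + λ²) = √((38.6)² + 20.0²) = 43.5 W/(m²·K).
Amplitude A = F₀ / √((Cω)²+λ²) = 242 / 43.5 = 5.56 K.

5.56 K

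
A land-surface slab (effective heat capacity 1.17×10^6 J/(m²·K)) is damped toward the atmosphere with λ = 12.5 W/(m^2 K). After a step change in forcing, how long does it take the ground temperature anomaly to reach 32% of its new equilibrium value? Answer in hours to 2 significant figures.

Areal heat capacity C = 1.17×10^6 J/(m²·K) (given).
τ = C / λ = 1.17×10^6 / 12.5 = 93600 s.
Fraction reached: 1 − e^(−t/τ) = 0.32 ⇒ t = −τ ln(1 − 0.32) = τ × 0.386.
t = 36100 s = 10.0 hours.

10 hours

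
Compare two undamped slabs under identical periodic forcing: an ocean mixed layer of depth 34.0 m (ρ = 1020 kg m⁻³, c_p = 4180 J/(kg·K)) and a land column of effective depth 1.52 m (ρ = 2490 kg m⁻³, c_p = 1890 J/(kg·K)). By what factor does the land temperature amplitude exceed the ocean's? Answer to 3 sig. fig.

C_ocean = 1020 × 4180 × 34.0 = 1.45×10^8 J/(m²·K).
C_land = 2490 × 1890 × 1.52 = 7.15×10^6 J/(m²·K).
Undamped amplitude ∝ 1/C, so A_land/A_ocean = C_ocean/C_land = 20.3.

20.3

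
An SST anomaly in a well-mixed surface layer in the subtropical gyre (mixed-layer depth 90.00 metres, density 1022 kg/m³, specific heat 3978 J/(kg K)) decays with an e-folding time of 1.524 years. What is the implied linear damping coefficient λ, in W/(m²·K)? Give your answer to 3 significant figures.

7.61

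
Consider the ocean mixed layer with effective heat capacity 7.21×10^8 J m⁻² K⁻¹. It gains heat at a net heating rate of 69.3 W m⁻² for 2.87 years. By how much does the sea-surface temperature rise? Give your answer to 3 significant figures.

8.71 K

Areal heat capacity C = 7.21×10^8 J m⁻² K⁻¹ (given).
Net heat input Q = F Δt = 69.3 × (2.87 years × 3.156×10^7 s/year) = 6.28×10^9 J/m².
ΔT = Q / C = 6.28×10^9 / 7.21×10^8 = 8.71 K.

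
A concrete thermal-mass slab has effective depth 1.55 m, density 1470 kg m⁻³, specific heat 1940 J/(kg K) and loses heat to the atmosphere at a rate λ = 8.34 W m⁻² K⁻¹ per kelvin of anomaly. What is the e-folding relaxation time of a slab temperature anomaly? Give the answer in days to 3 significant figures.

6.13 days

Areal heat capacity C = ρ c_p D = 1470 × 1940 × 1.55 = 4.42×10^6 J/(m^2 K).
Relaxation time τ = C / λ = 4.42×10^6 / 8.34 = 5.30×10^5 s.
In days: 5.30×10^5 s / (86400 s/day) = 6.13 days.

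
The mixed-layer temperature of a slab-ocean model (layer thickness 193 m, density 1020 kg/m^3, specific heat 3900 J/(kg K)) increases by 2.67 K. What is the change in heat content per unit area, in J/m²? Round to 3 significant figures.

Areal heat capacity C = ρ c_p D = 1020 × 3900 × 193 = 7.68×10^8 J/(m²·K).
ΔQ = C ΔT = 7.68×10^8 × 2.67 = 2.05×10^9 J/m².

2.05×10^9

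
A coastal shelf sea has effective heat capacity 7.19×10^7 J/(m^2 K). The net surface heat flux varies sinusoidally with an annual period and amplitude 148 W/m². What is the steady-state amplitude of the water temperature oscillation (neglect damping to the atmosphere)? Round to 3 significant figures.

10.3 K

Areal heat capacity C = 7.19×10^7 J/(m^2 K) (given).
Angular frequency ω = 2π / T = 2π / 3.15×10^7 s = 1.99×10^-7 s⁻¹.
Cω = 7.19×10^7 × 1.99×10^-7 = 14.3 W/(m²·K).
Amplitude A = F₀ / (Cω) = 148 / 14.3 = 10.3 K.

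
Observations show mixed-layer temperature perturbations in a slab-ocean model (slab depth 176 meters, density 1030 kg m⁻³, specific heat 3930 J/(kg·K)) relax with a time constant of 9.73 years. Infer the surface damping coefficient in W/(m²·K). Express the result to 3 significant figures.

2.32

Areal heat capacity C = ρ c_p D = 1030 × 3930 × 176 = 7.12×10^8 J/(m^2 K).
τ = 9.73 years = 3.07×10^8 s.
λ = C / τ = 7.12×10^8 / 3.07×10^8 = 2.32 W/(m²·K).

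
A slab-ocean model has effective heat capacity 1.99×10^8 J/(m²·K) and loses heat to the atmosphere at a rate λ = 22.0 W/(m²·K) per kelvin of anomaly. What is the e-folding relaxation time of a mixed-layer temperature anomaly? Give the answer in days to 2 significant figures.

100 days

Areal heat capacity C = 1.99×10^8 J/(m²·K) (given).
Relaxation time τ = C / λ = 1.99×10^8 / 22.0 = 9.05×10^6 s.
In days: 9.05×10^6 s / (86400 s/day) = 105 days.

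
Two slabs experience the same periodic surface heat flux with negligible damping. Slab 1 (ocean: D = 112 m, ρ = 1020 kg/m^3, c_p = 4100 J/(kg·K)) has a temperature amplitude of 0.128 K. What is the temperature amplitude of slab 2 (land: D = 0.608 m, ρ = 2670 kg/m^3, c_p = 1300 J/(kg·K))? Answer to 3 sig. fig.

C_ocean = 4.68×10^8 J/(m²·K); C_land = 2.11×10^6 J/(m²·K).
A ∝ 1/C ⇒ A_land = A_ocean × C_ocean/C_land = 0.128 × 222 = 28.4 K.

28.4 K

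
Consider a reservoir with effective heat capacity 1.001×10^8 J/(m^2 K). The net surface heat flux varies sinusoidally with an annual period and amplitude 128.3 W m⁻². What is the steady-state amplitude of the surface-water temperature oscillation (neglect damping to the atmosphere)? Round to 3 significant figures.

Areal heat capacity C = 1.001×10^8 J/(m^2 K) (given).
Angular frequency ω = 2π / T = 2π / 3.15×10^7 s = 1.99×10^-7 s⁻¹.
Cω = 1.00×10^8 × 1.99×10^-7 = 19.9 W/(m²·K).
Amplitude A = F₀ / (Cω) = 128.3 / 19.9 = 6.43 K.

6.43 K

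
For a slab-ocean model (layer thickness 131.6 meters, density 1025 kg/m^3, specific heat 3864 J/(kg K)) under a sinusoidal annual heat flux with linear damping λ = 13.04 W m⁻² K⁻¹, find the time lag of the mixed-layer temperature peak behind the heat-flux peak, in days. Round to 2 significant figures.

Areal heat capacity C = ρ c_p D = 1025 × 3864 × 131.6 = 5.21×10^8 J m⁻² K⁻¹.
ω = 2π / 3.15×10^7 s = 1.99×10^-7 s⁻¹.
Phase lag φ = arctan(Cω/λ) = arctan(104/13.04) = 1.45 rad.
Time lag = φ / ω = 1.45 / 1.99×10^-7 = 7.26×10^6 s = 84.0 days.

84 days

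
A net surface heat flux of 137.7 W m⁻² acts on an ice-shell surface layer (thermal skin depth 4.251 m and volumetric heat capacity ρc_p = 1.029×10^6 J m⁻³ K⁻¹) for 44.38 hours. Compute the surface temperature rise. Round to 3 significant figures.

5.03 K

Areal heat capacity C = ρc_p × D = 1.029×10^6 × 4.251 = 4.37×10^6 J/(m²·K).
Net heat input Q = F Δt = 137.7 × (44.38 hours × 3600 s/hour) = 2.20×10^7 J/m².
ΔT = Q / C = 2.20×10^7 / 4.37×10^6 = 5.03 K.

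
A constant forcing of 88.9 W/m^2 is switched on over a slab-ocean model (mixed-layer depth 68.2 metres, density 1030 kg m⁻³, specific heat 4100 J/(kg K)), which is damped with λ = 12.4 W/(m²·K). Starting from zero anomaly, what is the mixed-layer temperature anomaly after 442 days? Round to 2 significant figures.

Areal heat capacity C = ρ c_p D = 1030 × 4100 × 68.2 = 2.88×10^8 J/(m^2 K).
τ = C / λ = 2.88×10^8 / 12.4 = 2.32×10^7 s.
Equilibrium anomaly ΔT_eq = F / λ = 88.9 / 12.4 = 7.17 K.
t = 442 days = 3.82×10^7 s, so t/τ = 1.64.
ΔT(t) = ΔT_eq (1 − e^(−t/τ)) = 7.17 × (1 − e^−1.64) = 5.78 K.

5.8 K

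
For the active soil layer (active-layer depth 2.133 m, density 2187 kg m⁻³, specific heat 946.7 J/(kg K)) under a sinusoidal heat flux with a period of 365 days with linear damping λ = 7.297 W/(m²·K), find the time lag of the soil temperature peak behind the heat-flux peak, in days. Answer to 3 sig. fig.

Areal heat capacity C = ρ c_p D = 2187 × 946.7 × 2.133 = 4.42×10^6 J/(m^2 K).
ω = 2π / 3.15×10^7 s = 1.99×10^-7 s⁻¹.
Phase lag φ = arctan(Cω/λ) = arctan(0.880/7.297) = 0.120 rad.
Time lag = φ / ω = 0.120 / 1.99×10^-7 = 6.02×10^5 s = 6.97 days.

6.97 days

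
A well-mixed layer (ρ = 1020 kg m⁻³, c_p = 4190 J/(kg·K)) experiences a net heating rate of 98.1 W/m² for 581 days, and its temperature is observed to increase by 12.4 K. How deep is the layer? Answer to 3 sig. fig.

92.9 m

Heat input Q = F Δt = 98.1 × 5.02×10^7 s = 4.92×10^9 J/m².
Required areal heat capacity C = Q / ΔT = 3.97×10^8 J/(m²·K).
Depth D = C / (ρ c_p) = 3.97×10^8 / (1020 × 4190) = 92.9 m.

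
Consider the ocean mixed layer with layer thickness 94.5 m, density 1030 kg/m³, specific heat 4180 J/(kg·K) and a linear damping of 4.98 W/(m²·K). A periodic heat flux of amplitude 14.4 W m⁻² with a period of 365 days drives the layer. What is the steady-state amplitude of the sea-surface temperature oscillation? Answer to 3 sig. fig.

Areal heat capacity C = ρ c_p D = 1030 × 4180 × 94.5 = 4.07×10^8 J/(m^2 K).
Angular frequency ω = 2π / T = 2π / 3.15×10^7 s = 1.99×10^-7 s⁻¹.
√((Cω)² + λ²) = √((81.1)² + 4.98²) = 81.2 W/(m²·K).
Amplitude A = F₀ / √((Cω)²+λ²) = 14.4 / 81.2 = 0.177 K.

0.177 K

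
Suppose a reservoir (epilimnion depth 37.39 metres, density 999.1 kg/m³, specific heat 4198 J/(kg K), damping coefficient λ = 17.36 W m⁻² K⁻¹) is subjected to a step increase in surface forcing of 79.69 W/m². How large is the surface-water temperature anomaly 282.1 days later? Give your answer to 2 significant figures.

Areal heat capacity C = ρ c_p D = 999.1 × 4198 × 37.39 = 1.57×10^8 J/(m^2 K).
τ = C / λ = 1.57×10^8 / 17.36 = 9.03×10^6 s.
Equilibrium anomaly ΔT_eq = F / λ = 79.69 / 17.36 = 4.59 K.
t = 282.1 days = 2.44×10^7 s, so t/τ = 2.70.
ΔT(t) = ΔT_eq (1 − e^(−t/τ)) = 4.59 × (1 − e^−2.70) = 4.28 K.

4.3 K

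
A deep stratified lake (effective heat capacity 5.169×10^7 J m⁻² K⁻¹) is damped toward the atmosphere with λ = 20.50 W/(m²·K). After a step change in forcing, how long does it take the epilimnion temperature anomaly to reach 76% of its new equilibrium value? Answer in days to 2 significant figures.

42 days

Areal heat capacity C = 5.169×10^7 J m⁻² K⁻¹ (given).
τ = C / λ = 5.17×10^7 / 20.50 = 2.52×10^6 s.
Fraction reached: 1 − e^(−t/τ) = 0.76 ⇒ t = −τ ln(1 − 0.76) = τ × 1.43.
t = 3.60×10^6 s = 41.6 days.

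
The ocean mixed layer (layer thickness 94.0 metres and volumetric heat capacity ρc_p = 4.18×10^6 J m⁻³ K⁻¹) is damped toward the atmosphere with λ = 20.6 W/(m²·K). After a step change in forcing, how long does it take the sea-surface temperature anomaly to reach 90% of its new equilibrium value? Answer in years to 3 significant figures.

Areal heat capacity C = ρc_p × D = 4.18×10^6 × 94.0 = 3.93×10^8 J/(m²·K).
τ = C / λ = 3.93×10^8 / 20.6 = 1.91×10^7 s.
Fraction reached: 1 − e^(−t/τ) = 0.90 ⇒ t = −τ ln(1 − 0.90) = τ × 2.30.
t = 4.39×10^7 s = 1.39 years.

1.39 years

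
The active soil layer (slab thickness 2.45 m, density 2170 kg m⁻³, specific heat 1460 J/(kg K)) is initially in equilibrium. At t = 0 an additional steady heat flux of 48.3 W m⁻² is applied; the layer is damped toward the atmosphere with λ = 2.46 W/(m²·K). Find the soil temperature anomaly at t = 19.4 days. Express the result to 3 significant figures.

8.09 K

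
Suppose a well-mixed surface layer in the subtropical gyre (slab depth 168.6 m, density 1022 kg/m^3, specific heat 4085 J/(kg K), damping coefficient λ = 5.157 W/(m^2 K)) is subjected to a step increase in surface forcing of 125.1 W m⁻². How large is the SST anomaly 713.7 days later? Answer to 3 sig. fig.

8.82 K

Areal heat capacity C = ρ c_p D = 1022 × 4085 × 168.6 = 7.04×10^8 J/(m^2 K).
τ = C / λ = 7.04×10^8 / 5.157 = 1.36×10^8 s.
Equilibrium anomaly ΔT_eq = F / λ = 125.1 / 5.157 = 24.3 K.
t = 713.7 days = 6.17×10^7 s, so t/τ = 0.452.
ΔT(t) = ΔT_eq (1 − e^(−t/τ)) = 24.3 × (1 − e^−0.452) = 8.82 K.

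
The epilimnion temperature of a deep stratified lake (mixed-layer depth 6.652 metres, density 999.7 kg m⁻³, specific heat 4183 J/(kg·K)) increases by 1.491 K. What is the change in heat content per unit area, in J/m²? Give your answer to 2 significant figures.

Areal heat capacity C = ρ c_p D = 999.7 × 4183 × 6.652 = 2.78×10^7 J/(m²·K).
ΔQ = C ΔT = 2.78×10^7 × 1.491 = 4.15×10^7 J/m².

4.1×10^7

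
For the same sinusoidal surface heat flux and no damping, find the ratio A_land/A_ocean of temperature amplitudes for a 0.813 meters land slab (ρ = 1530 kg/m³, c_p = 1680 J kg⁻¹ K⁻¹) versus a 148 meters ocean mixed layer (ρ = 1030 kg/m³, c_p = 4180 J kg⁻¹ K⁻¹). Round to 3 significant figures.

C_ocean = 1030 × 4180 × 148 = 6.37×10^8 J/(m²·K).
C_land = 1530 × 1680 × 0.813 = 2.09×10^6 J/(m²·K).
Undamped amplitude ∝ 1/C, so A_land/A_ocean = C_ocean/C_land = 305.

305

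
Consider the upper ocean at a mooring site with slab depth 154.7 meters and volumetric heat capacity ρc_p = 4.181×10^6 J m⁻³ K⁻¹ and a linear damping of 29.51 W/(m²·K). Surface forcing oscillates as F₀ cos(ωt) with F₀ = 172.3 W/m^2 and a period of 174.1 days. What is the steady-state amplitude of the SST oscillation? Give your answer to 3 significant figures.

0.634 K

Areal heat capacity C = ρc_p × D = 4.181×10^6 × 154.7 = 6.47×10^8 J m⁻² K⁻¹.
Angular frequency ω = 2π / T = 2π / 1.50×10^7 s = 4.18×10^-7 s⁻¹.
√((Cω)² + λ²) = √((270)² + 29.51²) = 272 W/(m²·K).
Amplitude A = F₀ / √((Cω)²+λ²) = 172.3 / 272 = 0.634 K.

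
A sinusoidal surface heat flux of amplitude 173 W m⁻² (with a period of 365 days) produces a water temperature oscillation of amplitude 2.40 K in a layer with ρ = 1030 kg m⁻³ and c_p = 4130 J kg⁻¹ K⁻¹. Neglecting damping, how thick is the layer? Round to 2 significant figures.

85 m

ω = 2π / 3.15×10^7 s = 1.99×10^-7 s⁻¹.
Required C = F₀ / (A ω) = 173 / (2.40 × 1.99×10^-7) = 3.62×10^8 J/(m²·K).
D = C / (ρ c_p) = 3.62×10^8 / (1030 × 4130) = 85.1 m.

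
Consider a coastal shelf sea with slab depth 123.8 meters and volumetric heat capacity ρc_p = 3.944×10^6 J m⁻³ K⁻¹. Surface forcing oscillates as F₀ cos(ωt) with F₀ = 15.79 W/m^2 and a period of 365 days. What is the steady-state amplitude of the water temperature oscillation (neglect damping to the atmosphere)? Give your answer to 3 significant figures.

0.162 K

Areal heat capacity C = ρc_p × D = 3.944×10^6 × 123.8 = 4.88×10^8 J/(m^2 K).
Angular frequency ω = 2π / T = 2π / 3.15×10^7 s = 1.99×10^-7 s⁻¹.
Cω = 4.88×10^8 × 1.99×10^-7 = 97.3 W/(m²·K).
Amplitude A = F₀ / (Cω) = 15.79 / 97.3 = 0.162 K.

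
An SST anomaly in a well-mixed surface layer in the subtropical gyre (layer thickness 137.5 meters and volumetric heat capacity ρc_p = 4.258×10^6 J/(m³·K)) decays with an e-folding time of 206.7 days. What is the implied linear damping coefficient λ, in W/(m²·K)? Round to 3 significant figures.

32.8

Areal heat capacity C = ρc_p × D = 4.258×10^6 × 137.5 = 5.85×10^8 J m⁻² K⁻¹.
τ = 206.7 days = 1.79×10^7 s.
λ = C / τ = 5.85×10^8 / 1.79×10^7 = 32.8 W/(m²·K).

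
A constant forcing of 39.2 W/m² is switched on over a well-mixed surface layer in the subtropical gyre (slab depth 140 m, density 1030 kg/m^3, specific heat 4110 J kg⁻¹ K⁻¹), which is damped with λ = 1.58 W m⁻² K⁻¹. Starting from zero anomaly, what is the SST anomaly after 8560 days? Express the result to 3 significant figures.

Areal heat capacity C = ρ c_p D = 1030 × 4110 × 140 = 5.93×10^8 J m⁻² K⁻¹.
τ = C / λ = 5.93×10^8 / 1.58 = 3.75×10^8 s.
Equilibrium anomaly ΔT_eq = F / λ = 39.2 / 1.58 = 24.8 K.
t = 8560 days = 7.40×10^8 s, so t/τ = 1.97.
ΔT(t) = ΔT_eq (1 − e^(−t/τ)) = 24.8 × (1 − e^−1.97) = 21.4 K.

21.4 K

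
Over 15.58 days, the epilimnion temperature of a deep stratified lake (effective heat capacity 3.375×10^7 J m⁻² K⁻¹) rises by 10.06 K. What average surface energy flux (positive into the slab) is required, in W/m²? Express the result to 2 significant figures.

250

Areal heat capacity C = 3.375×10^7 J m⁻² K⁻¹ (given).
Required heat per unit area: Q = C ΔT = 3.38×10^7 × 10.06 = 3.40×10^8 J/m².
Flux F = Q / Δt = 3.40×10^8 / 1.35×10^6 s = 252 W/m².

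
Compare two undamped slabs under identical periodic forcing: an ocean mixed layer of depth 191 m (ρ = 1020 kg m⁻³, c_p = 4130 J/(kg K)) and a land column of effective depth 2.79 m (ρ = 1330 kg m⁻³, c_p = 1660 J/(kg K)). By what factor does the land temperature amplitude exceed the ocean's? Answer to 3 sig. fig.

131

C_ocean = 1020 × 4130 × 191 = 8.05×10^8 J/(m²·K).
C_land = 1330 × 1660 × 2.79 = 6.16×10^6 J/(m²·K).
Undamped amplitude ∝ 1/C, so A_land/A_ocean = C_ocean/C_land = 131.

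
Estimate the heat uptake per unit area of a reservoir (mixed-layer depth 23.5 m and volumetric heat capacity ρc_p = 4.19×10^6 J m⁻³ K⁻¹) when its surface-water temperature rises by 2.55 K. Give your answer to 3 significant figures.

Areal heat capacity C = ρc_p × D = 4.19×10^6 × 23.5 = 9.85×10^7 J/(m^2 K).
ΔQ = C ΔT = 9.85×10^7 × 2.55 = 2.51×10^8 J/m².

2.51×10^8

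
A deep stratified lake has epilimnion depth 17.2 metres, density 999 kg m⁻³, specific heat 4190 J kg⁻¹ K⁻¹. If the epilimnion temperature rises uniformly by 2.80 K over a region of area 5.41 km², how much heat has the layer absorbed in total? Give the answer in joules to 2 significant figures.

1.1×10^15 J

Areal heat capacity C = ρ c_p D = 999 × 4190 × 17.2 = 7.20×10^7 J/(m^2 K).
Heat per unit area: q = C ΔT = 7.20×10^7 × 2.80 = 2.02×10^8 J/m².
Total heat: Q = q × A = 2.02×10^8 × (5.41 × 10⁶ m²) = 1.09×10^15 J.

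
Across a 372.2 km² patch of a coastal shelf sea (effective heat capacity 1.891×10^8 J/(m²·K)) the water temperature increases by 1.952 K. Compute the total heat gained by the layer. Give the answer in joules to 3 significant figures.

1.37×10^17 J

Areal heat capacity C = 1.891×10^8 J/(m²·K) (given).
Heat per unit area: q = C ΔT = 1.89×10^8 × 1.952 = 3.69×10^8 J/m².
Total heat: Q = q × A = 3.69×10^8 × (372.2 × 10⁶ m²) = 1.37×10^17 J.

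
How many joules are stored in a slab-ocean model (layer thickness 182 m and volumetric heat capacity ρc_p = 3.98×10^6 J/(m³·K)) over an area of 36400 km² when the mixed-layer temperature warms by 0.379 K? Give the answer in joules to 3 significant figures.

9.99×10^18 J

Areal heat capacity C = ρc_p × D = 3.98×10^6 × 182 = 7.24×10^8 J/(m²·K).
Heat per unit area: q = C ΔT = 7.24×10^8 × 0.379 = 2.75×10^8 J/m².
Total heat: Q = q × A = 2.75×10^8 × (36400 × 10⁶ m²) = 9.99×10^18 J.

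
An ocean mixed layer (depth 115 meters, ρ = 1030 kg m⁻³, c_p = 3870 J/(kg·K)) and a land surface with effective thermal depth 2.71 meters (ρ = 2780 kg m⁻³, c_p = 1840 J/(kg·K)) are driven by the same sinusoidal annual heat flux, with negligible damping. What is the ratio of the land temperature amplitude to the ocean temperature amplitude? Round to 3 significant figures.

33.1

C_ocean = 1030 × 3870 × 115 = 4.58×10^8 J/(m²·K).
C_land = 2780 × 1840 × 2.71 = 1.39×10^7 J/(m²·K).
Undamped amplitude ∝ 1/C, so A_land/A_ocean = C_ocean/C_land = 33.1.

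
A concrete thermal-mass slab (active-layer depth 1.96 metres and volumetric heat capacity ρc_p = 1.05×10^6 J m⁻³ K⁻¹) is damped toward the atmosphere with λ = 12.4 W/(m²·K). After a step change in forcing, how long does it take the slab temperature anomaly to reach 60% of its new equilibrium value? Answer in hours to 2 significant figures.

Areal heat capacity C = ρc_p × D = 1.05×10^6 × 1.96 = 2.06×10^6 J/(m^2 K).
τ = C / λ = 2.06×10^6 / 12.4 = 1.66×10^5 s.
Fraction reached: 1 − e^(−t/τ) = 0.60 ⇒ t = −τ ln(1 − 0.60) = τ × 0.916.
t = 1.52×10^5 s = 42.2 hours.

42 hours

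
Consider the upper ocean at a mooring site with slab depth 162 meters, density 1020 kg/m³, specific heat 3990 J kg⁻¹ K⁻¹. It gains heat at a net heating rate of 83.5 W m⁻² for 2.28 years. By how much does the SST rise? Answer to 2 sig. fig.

9.1 K

Areal heat capacity C = ρ c_p D = 1020 × 3990 × 162 = 6.59×10^8 J m⁻² K⁻¹.
Net heat input Q = F Δt = 83.5 × (2.28 years × 3.156×10^7 s/year) = 6.01×10^9 J/m².
ΔT = Q / C = 6.01×10^9 / 6.59×10^8 = 9.11 K.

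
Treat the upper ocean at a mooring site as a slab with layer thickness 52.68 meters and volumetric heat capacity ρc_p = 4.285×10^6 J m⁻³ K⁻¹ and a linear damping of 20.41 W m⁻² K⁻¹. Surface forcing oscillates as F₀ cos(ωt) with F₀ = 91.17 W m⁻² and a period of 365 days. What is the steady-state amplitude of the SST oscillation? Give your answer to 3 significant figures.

Areal heat capacity C = ρc_p × D = 4.285×10^6 × 52.68 = 2.26×10^8 J m⁻² K⁻¹.
Angular frequency ω = 2π / T = 2π / 3.15×10^7 s = 1.99×10^-7 s⁻¹.
√((Cω)² + λ²) = √((45.0)² + 20.41²) = 49.4 W/(m²·K).
Amplitude A = F₀ / √((Cω)²+λ²) = 91.17 / 49.4 = 1.85 K.

1.85 K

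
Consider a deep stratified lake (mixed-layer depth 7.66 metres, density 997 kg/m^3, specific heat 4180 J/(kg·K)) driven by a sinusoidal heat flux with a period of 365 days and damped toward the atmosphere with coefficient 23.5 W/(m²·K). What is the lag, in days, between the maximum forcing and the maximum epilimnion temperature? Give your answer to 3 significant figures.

15.4 days

Areal heat capacity C = ρ c_p D = 997 × 4180 × 7.66 = 3.19×10^7 J/(m²·K).
ω = 2π / 3.15×10^7 s = 1.99×10^-7 s⁻¹.
Phase lag φ = arctan(Cω/λ) = arctan(6.36/23.5) = 0.264 rad.
Time lag = φ / ω = 0.264 / 1.99×10^-7 = 1.33×10^6 s = 15.4 days.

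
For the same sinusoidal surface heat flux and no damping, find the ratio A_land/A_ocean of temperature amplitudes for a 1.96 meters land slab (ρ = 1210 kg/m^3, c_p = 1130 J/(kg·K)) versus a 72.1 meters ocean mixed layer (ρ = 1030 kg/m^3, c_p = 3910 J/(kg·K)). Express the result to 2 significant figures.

C_ocean = 1030 × 3910 × 72.1 = 2.90×10^8 J/(m²·K).
C_land = 1210 × 1130 × 1.96 = 2.68×10^6 J/(m²·K).
Undamped amplitude ∝ 1/C, so A_land/A_ocean = C_ocean/C_land = 108.

110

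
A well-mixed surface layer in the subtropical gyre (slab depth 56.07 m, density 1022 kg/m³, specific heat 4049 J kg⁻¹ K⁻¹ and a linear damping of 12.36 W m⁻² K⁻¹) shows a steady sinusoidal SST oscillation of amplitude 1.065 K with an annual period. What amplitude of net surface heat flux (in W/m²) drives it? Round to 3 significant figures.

51.0

Areal heat capacity C = ρ c_p D = 1022 × 4049 × 56.07 = 2.32×10^8 J/(m²·K).
ω = 2π / 3.15×10^7 s = 1.99×10^-7 s⁻¹.
√((Cω)² + λ²) = √((46.2)² + 12.36²) = 47.9 W/(m²·K).
F₀ = A × √((Cω)²+λ²) = 1.065 × 47.9 = 51.0 W/m².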